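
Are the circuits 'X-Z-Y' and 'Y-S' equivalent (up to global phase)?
No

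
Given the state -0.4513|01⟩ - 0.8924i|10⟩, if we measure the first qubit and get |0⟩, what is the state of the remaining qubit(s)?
-|1⟩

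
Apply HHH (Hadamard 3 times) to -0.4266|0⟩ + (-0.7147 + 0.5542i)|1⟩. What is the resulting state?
(-0.807 + 0.3919i)|0⟩ + (0.2037 - 0.3919i)|1⟩

H² = I, so H^3 = H: a single Hadamard. With (a, b) = (-0.4266, (-0.7147 + 0.5542i)), H gives ((a + b)/√2, (a − b)/√2) = ((-0.807 + 0.3919i), (0.2037 - 0.3919i)).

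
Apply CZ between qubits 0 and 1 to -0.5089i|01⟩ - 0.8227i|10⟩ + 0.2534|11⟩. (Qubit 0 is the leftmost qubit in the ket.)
-0.5089i|01⟩ - 0.8227i|10⟩ - 0.2534|11⟩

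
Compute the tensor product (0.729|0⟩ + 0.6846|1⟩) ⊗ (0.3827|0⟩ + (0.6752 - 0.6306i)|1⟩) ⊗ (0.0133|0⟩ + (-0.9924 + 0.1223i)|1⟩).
0.003711|000⟩ + (-0.2769 + 0.03412i)|001⟩ + (0.006547 - 0.006114i)|010⟩ + (-0.4323 + 0.5164i)|011⟩ + 0.003485|100⟩ + (-0.26 + 0.03204i)|101⟩ + (0.006148 - 0.005742i)|110⟩ + (-0.4059 + 0.485i)|111⟩

amp(|b₁b₂…⟩) = product of the factor amplitudes for bits b₁, b₂, …; only kets whose every factor amplitude is nonzero survive.
|000⟩: (0.729)(0.3827)(0.0133) = 0.003711
|001⟩: (0.729)(0.3827)(-0.9924 + 0.1223i) = (-0.2769 + 0.03412i)
|010⟩: (0.729)(0.6752 - 0.6306i)(0.0133) = (0.006547 - 0.006114i)
|011⟩: (0.729)(0.6752 - 0.6306i)(-0.9924 + 0.1223i) = (-0.4323 + 0.5164i)
|100⟩: (0.6846)(0.3827)(0.0133) = 0.003485
|101⟩: (0.6846)(0.3827)(-0.9924 + 0.1223i) = (-0.26 + 0.03204i)
|110⟩: (0.6846)(0.6752 - 0.6306i)(0.0133) = (0.006148 - 0.005742i)
|111⟩: (0.6846)(0.6752 - 0.6306i)(-0.9924 + 0.1223i) = (-0.4059 + 0.485i)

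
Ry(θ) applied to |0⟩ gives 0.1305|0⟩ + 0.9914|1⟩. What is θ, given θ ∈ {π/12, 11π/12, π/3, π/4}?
11π/12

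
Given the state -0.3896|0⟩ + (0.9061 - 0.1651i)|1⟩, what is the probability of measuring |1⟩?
0.8483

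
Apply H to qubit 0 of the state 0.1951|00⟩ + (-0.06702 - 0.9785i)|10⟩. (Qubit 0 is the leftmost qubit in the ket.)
(0.09057 - 0.6919i)|00⟩ + (0.1853 + 0.6919i)|10⟩

H on qubit 0 mixes each pair of kets that differ only in qubit 0: amplitudes (a, b) of (|…0…⟩, |…1…⟩) become ((a + b)/√2, (a − b)/√2). Kets absent from the input have amplitude 0.
(|00⟩, |10⟩): (a, b) = (0.1951, (-0.06702 - 0.9785i)) → ((0.09057 - 0.6919i), (0.1853 + 0.6919i))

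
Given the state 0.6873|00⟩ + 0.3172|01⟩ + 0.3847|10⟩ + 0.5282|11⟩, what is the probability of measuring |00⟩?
0.4724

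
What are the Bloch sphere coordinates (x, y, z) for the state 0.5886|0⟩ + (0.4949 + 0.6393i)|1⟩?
(0.5826, 0.7526, -0.3072)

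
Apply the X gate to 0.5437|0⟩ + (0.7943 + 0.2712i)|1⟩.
(0.7943 + 0.2712i)|0⟩ + 0.5437|1⟩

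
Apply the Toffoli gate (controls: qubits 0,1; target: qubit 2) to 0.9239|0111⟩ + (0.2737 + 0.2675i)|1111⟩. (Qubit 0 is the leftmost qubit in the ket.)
0.9239|0111⟩ + (0.2737 + 0.2675i)|1101⟩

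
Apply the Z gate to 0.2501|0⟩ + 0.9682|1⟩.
0.2501|0⟩ - 0.9682|1⟩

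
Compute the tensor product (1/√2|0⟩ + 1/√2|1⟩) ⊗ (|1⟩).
1/√2|01⟩ + 1/√2|11⟩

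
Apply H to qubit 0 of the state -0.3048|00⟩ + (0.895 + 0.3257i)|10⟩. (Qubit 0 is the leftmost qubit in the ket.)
(0.4173 + 0.2303i)|00⟩ + (-0.8484 - 0.2303i)|10⟩

H on qubit 0 mixes each pair of kets that differ only in qubit 0: amplitudes (a, b) of (|…0…⟩, |…1…⟩) become ((a + b)/√2, (a − b)/√2). Kets absent from the input have amplitude 0.
(|00⟩, |10⟩): (a, b) = (-0.3048, (0.895 + 0.3257i)) → ((0.4173 + 0.2303i), (-0.8484 - 0.2303i))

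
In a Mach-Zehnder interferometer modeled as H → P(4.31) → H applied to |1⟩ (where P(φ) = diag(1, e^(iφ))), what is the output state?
(0.6958 + 0.4601i)|0⟩ + (0.3042 - 0.4601i)|1⟩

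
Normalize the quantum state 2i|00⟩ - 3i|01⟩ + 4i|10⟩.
0.3714i|00⟩ - 0.5571i|01⟩ + 0.7428i|10⟩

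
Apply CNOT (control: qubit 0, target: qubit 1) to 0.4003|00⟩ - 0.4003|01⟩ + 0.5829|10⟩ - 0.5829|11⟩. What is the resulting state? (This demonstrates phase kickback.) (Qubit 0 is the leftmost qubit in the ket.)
0.4003|00⟩ - 0.4003|01⟩ - 0.5829|10⟩ + 0.5829|11⟩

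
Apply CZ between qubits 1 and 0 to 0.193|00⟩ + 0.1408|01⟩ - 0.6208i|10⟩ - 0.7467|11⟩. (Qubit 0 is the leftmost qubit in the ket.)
0.193|00⟩ + 0.1408|01⟩ - 0.6208i|10⟩ + 0.7467|11⟩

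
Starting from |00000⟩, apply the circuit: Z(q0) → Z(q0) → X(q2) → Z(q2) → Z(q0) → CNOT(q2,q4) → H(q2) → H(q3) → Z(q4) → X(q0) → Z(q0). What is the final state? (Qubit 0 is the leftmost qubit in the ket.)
-1/2|10001⟩ - 1/2|10011⟩ + 1/2|10101⟩ + 1/2|10111⟩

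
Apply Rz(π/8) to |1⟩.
(0.9808 + 0.1951i)|1⟩

Rz(π/8) = [[e^(−iθ/2), 0], [0, e^(iθ/2)]] with e^(±iθ/2) = cos(θ/2) ± i·sin(θ/2); θ = π/8, cos(θ/2) ≈ 0.980785, sin(θ/2) ≈ 0.19509.
With a = amp(|0⟩) = 0 and b = amp(|1⟩) = 1:
new amp(|0⟩) = (0.980785 - 0.19509i)·a = 0
new amp(|1⟩) = (0.980785 + 0.19509i)·b = (0.9808 + 0.1951i)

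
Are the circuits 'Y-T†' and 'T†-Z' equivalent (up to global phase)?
No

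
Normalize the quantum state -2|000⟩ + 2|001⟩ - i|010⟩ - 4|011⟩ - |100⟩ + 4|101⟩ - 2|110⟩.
-0.2949|000⟩ + 0.2949|001⟩ - 0.1474i|010⟩ - 0.5898|011⟩ - 0.1474|100⟩ + 0.5898|101⟩ - 0.2949|110⟩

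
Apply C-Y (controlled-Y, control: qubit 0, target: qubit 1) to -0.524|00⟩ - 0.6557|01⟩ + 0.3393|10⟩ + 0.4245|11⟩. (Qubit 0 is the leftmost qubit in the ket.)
-0.524|00⟩ - 0.6557|01⟩ - 0.4245i|10⟩ + 0.3393i|11⟩

C-Y leaves the control-|0⟩ kets |00⟩, |01⟩ unchanged and applies Y to qubit 1 on the control-|1⟩ pair (|10⟩, |11⟩).
Y = [[0, -i], [i, 0]].
With a = amp(|10⟩) = 0.3393 and b = amp(|11⟩) = 0.4245:
new amp(|10⟩) = (-i)·b = -0.4245i
new amp(|11⟩) = (i)·a = 0.3393i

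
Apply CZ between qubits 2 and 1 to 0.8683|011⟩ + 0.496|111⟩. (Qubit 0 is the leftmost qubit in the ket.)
-0.8683|011⟩ - 0.496|111⟩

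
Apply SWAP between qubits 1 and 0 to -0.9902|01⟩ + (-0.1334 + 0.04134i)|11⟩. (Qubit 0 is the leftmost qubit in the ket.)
-0.9902|10⟩ + (-0.1334 + 0.04134i)|11⟩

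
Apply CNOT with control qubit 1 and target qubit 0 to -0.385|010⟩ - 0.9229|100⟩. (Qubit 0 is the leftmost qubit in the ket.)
-0.9229|100⟩ - 0.385|110⟩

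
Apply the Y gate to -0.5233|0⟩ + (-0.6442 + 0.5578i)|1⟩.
(0.5578 + 0.6442i)|0⟩ - 0.5233i|1⟩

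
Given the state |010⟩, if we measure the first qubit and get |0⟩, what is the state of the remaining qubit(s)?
|10⟩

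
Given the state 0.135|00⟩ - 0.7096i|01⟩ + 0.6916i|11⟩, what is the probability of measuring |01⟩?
0.5035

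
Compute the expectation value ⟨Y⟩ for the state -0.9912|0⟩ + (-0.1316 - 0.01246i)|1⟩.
0.0247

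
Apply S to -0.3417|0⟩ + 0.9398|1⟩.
-0.3417|0⟩ + 0.9398i|1⟩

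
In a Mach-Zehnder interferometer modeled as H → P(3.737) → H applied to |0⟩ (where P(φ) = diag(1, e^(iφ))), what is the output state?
(0.08604 - 0.2804i)|0⟩ + (0.914 + 0.2804i)|1⟩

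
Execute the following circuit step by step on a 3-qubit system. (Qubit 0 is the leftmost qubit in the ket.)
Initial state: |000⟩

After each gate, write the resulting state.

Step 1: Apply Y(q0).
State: i|100⟩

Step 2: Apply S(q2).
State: i|100⟩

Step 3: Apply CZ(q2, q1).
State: i|100⟩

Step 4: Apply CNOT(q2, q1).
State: i|100⟩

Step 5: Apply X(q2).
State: i|101⟩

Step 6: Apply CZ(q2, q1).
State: i|101⟩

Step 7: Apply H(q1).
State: (1/√2)i|101⟩ + (1/√2)i|111⟩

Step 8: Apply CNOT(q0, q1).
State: (1/√2)i|101⟩ + (1/√2)i|111⟩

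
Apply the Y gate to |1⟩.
-i|0⟩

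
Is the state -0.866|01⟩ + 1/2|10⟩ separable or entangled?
Entangled

Writing the state as a|00⟩ + b|01⟩ + c|10⟩ + d|11⟩, it is a product state iff ad − bc = 0.
Here (a, b, c, d) = (0, -0.866, 1/2, 0): ad − bc = (0)(0) − (-0.866)(1/2) = 0.433 ≠ 0, so the state is entangled.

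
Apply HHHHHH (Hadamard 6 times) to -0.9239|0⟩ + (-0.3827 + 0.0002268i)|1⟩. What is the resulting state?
-0.9239|0⟩ + (-0.3827 + 0.0002268i)|1⟩

H² = I, so an even number of Hadamards cancels: H^6 = I and the state is unchanged.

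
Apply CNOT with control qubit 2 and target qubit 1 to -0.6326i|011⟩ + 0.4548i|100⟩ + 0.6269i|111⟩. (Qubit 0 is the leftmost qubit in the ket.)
-0.6326i|001⟩ + 0.4548i|100⟩ + 0.6269i|101⟩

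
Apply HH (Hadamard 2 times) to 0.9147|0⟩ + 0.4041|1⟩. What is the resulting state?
0.9147|0⟩ + 0.4041|1⟩

H² = I, so an even number of Hadamards cancels: H^2 = I and the state is unchanged.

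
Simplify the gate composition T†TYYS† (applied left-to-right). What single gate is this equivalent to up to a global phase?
S†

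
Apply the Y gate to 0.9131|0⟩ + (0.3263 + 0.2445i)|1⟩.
(0.2445 - 0.3263i)|0⟩ + 0.9131i|1⟩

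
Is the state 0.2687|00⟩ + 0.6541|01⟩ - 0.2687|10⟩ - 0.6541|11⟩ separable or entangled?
Separable

Writing the state as a|00⟩ + b|01⟩ + c|10⟩ + d|11⟩, it is a product state iff ad − bc = 0.
Here (a, b, c, d) = (0.2687, 0.6541, -0.2687, -0.6541): ad − bc = (0.2687)(-0.6541) − (0.6541)(-0.2687) = 0, so the state is separable.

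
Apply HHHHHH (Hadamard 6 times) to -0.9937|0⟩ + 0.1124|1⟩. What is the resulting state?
-0.9937|0⟩ + 0.1124|1⟩

H² = I, so an even number of Hadamards cancels: H^6 = I and the state is unchanged.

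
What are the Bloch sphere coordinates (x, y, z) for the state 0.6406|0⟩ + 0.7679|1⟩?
(0.9838, 0, -0.1793)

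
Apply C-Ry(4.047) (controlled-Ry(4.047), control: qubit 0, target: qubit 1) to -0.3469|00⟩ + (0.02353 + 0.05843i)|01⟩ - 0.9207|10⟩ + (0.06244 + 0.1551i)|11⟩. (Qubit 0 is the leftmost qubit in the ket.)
-0.3469|00⟩ + (0.02353 + 0.05843i)|01⟩ + (0.3466 - 0.1395i)|10⟩ + (-0.8553 - 0.06784i)|11⟩

C-Ry(4.047) leaves the control-|0⟩ kets |00⟩, |01⟩ unchanged and applies Ry(4.047) to qubit 1 on the control-|1⟩ pair (|10⟩, |11⟩).
Ry(4.047) = [[cos(θ/2), −sin(θ/2)], [sin(θ/2), cos(θ/2)]]; θ = 4.047, cos(θ/2) ≈ -0.437398, sin(θ/2) ≈ 0.899268.
With a = amp(|10⟩) = -0.9207 and b = amp(|11⟩) = (0.06244 + 0.1551i):
new amp(|10⟩) = (-0.437398)·a + (-0.899268)·b = (0.3466 - 0.1395i)
new amp(|11⟩) = (0.899268)·a + (-0.437398)·b = (-0.8553 - 0.06784i)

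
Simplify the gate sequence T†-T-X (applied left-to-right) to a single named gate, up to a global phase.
X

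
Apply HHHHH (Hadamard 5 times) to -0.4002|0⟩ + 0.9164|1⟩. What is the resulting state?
0.365|0⟩ - 0.931|1⟩

H² = I, so H^5 = H: a single Hadamard. With (a, b) = (-0.4002, 0.9164), H gives ((a + b)/√2, (a − b)/√2) = (0.365, -0.931).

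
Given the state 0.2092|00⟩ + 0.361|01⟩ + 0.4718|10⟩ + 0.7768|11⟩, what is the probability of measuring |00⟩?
0.04376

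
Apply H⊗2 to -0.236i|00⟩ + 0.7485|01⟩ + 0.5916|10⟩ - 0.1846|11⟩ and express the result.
(0.5778 - 0.118i)|00⟩ + (0.01385 - 0.118i)|01⟩ + (0.1708 - 0.118i)|10⟩ + (-0.7624 - 0.118i)|11⟩

H⊗2 gives amp(|y⟩) = (1/2) Σ_x (−1)^(x·y) amp(|x⟩), where x·y is the number of positions in which both x and y have a 1.
|00⟩: (-0.236i + 0.7485 + 0.5916 - 0.1846)/2 = (0.5778 - 0.118i)
|01⟩: (-0.236i - 0.7485 + 0.5916 + 0.1846)/2 = (0.01385 - 0.118i)
|10⟩: (-0.236i + 0.7485 - 0.5916 + 0.1846)/2 = (0.1708 - 0.118i)
|11⟩: (-0.236i - 0.7485 - 0.5916 - 0.1846)/2 = (-0.7624 - 0.118i)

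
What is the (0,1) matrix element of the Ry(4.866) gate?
-0.6508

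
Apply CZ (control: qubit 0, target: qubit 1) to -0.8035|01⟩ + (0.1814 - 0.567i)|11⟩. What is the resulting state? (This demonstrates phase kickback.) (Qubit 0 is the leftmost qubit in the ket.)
-0.8035|01⟩ + (-0.1814 + 0.567i)|11⟩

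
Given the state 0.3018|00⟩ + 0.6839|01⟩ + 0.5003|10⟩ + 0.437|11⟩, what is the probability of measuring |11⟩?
0.191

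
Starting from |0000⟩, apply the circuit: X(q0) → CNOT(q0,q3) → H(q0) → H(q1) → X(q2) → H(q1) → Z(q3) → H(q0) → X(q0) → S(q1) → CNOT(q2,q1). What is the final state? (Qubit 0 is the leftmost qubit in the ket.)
-|0111⟩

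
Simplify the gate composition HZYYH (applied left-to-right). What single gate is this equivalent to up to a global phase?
X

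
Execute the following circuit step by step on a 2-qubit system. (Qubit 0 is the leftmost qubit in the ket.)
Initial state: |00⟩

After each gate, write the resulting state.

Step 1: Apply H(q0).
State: 1/√2|00⟩ + 1/√2|10⟩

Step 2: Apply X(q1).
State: 1/√2|01⟩ + 1/√2|11⟩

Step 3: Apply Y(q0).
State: -(1/√2)i|01⟩ + (1/√2)i|11⟩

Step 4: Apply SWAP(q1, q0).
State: -(1/√2)i|10⟩ + (1/√2)i|11⟩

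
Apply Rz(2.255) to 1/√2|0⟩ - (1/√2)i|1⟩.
(0.3033 - 0.6388i)|0⟩ + (0.6388 - 0.3033i)|1⟩

Rz(2.255) = [[e^(−iθ/2), 0], [0, e^(iθ/2)]] with e^(±iθ/2) = cos(θ/2) ± i·sin(θ/2); θ = 2.255, cos(θ/2) ≈ 0.42892, sin(θ/2) ≈ 0.903343.
With a = amp(|0⟩) = 1/√2 and b = amp(|1⟩) = -(1/√2)i:
new amp(|0⟩) = (0.42892 - 0.903343i)·a = (0.3033 - 0.6388i)
new amp(|1⟩) = (0.42892 + 0.903343i)·b = (0.6388 - 0.3033i)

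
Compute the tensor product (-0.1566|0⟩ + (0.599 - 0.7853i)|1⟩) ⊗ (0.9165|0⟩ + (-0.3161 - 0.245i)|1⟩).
-0.1435|00⟩ + (0.0495 + 0.03837i)|01⟩ + (0.549 - 0.7197i)|10⟩ + (-0.3817 + 0.1015i)|11⟩

amp(|b₁b₂…⟩) = product of the factor amplitudes for bits b₁, b₂, …; only kets whose every factor amplitude is nonzero survive.
|00⟩: (-0.1566)(0.9165) = -0.1435
|01⟩: (-0.1566)(-0.3161 - 0.245i) = (0.0495 + 0.03837i)
|10⟩: (0.599 - 0.7853i)(0.9165) = (0.549 - 0.7197i)
|11⟩: (0.599 - 0.7853i)(-0.3161 - 0.245i) = (-0.3817 + 0.1015i)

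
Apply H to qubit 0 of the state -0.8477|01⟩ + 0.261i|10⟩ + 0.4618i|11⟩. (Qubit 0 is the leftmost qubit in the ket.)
0.1846i|00⟩ + (-0.5994 + 0.3265i)|01⟩ - 0.1846i|10⟩ + (-0.5994 - 0.3265i)|11⟩

H on qubit 0 mixes each pair of kets that differ only in qubit 0: amplitudes (a, b) of (|…0…⟩, |…1…⟩) become ((a + b)/√2, (a − b)/√2). Kets absent from the input have amplitude 0.
(|00⟩, |10⟩): (a, b) = (0, 0.261i) → (0.1846i, -0.1846i)
(|01⟩, |11⟩): (a, b) = (-0.8477, 0.4618i) → ((-0.5994 + 0.3265i), (-0.5994 - 0.3265i))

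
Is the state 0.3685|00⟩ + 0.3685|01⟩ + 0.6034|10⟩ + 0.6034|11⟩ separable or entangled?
Separable

Writing the state as a|00⟩ + b|01⟩ + c|10⟩ + d|11⟩, it is a product state iff ad − bc = 0.
Here (a, b, c, d) = (0.3685, 0.3685, 0.6034, 0.6034): ad − bc = (0.3685)(0.6034) − (0.3685)(0.6034) = 0, so the state is separable.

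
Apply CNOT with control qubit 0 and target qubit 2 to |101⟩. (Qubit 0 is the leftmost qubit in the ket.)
|100⟩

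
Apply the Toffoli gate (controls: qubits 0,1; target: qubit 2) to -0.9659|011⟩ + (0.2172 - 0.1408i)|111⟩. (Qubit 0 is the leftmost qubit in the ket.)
-0.9659|011⟩ + (0.2172 - 0.1408i)|110⟩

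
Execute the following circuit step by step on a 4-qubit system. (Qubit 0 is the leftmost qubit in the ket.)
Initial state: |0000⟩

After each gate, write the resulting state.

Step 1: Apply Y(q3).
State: i|0001⟩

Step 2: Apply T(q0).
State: i|0001⟩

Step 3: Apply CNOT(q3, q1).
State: i|0101⟩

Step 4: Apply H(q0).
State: (1/√2)i|0101⟩ + (1/√2)i|1101⟩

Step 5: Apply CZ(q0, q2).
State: (1/√2)i|0101⟩ + (1/√2)i|1101⟩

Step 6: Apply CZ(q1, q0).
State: (1/√2)i|0101⟩ - (1/√2)i|1101⟩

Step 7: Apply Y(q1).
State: 1/√2|0001⟩ - 1/√2|1001⟩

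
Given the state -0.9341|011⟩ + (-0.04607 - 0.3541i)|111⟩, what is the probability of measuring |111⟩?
0.1275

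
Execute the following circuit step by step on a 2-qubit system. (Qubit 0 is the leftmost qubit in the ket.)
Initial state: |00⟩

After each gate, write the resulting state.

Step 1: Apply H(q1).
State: 1/√2|00⟩ + 1/√2|01⟩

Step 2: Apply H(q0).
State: 1/2|00⟩ + 1/2|01⟩ + 1/2|10⟩ + 1/2|11⟩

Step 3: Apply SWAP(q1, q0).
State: 1/2|00⟩ + 1/2|01⟩ + 1/2|10⟩ + 1/2|11⟩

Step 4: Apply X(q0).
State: 1/2|00⟩ + 1/2|01⟩ + 1/2|10⟩ + 1/2|11⟩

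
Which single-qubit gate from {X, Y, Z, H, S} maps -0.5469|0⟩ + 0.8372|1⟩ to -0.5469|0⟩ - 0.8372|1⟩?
Z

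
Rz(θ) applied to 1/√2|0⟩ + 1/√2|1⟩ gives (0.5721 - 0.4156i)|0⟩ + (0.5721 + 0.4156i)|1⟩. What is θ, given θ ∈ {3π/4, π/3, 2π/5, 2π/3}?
2π/5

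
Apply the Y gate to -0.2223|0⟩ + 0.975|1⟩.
-0.975i|0⟩ - 0.2223i|1⟩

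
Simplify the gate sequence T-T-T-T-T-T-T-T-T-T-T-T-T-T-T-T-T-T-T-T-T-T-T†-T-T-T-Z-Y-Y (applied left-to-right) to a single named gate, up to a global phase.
Z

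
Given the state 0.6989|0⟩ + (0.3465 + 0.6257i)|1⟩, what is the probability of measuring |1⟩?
0.5116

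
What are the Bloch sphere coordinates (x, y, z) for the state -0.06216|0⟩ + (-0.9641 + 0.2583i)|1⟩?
(0.1199, -0.03211, -0.9923)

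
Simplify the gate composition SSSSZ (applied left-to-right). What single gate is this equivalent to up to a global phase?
Z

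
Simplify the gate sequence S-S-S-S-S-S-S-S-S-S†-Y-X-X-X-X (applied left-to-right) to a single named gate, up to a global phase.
Y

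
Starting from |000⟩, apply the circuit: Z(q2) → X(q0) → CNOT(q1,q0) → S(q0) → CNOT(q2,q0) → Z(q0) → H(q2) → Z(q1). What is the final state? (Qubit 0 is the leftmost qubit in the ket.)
-(1/√2)i|100⟩ - (1/√2)i|101⟩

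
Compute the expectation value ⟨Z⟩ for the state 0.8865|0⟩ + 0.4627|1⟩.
0.5718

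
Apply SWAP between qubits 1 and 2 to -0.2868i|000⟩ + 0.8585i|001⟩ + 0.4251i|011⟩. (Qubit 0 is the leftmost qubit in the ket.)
-0.2868i|000⟩ + 0.8585i|010⟩ + 0.4251i|011⟩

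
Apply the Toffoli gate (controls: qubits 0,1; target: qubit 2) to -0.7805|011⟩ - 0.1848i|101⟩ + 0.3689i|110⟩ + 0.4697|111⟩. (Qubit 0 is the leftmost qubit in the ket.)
-0.7805|011⟩ - 0.1848i|101⟩ + 0.4697|110⟩ + 0.3689i|111⟩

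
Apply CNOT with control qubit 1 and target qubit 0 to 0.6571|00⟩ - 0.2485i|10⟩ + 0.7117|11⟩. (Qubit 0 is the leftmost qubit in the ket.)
0.6571|00⟩ + 0.7117|01⟩ - 0.2485i|10⟩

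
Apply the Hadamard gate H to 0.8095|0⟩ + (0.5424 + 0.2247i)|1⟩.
(0.9559 + 0.1589i)|0⟩ + (0.1889 - 0.1589i)|1⟩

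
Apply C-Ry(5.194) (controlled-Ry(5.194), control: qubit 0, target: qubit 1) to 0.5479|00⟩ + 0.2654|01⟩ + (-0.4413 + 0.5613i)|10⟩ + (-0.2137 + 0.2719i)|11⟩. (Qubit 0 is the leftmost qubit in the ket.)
0.5479|00⟩ + 0.2654|01⟩ + (0.4882 - 0.621i)|10⟩ + (-0.04584 + 0.05823i)|11⟩

C-Ry(5.194) leaves the control-|0⟩ kets |00⟩, |01⟩ unchanged and applies Ry(5.194) to qubit 1 on the control-|1⟩ pair (|10⟩, |11⟩).
Ry(5.194) = [[cos(θ/2), −sin(θ/2)], [sin(θ/2), cos(θ/2)]]; θ = 5.194, cos(θ/2) ≈ -0.855338, sin(θ/2) ≈ 0.51807.
With a = amp(|10⟩) = (-0.4413 + 0.5613i) and b = amp(|11⟩) = (-0.2137 + 0.2719i):
new amp(|10⟩) = (-0.855338)·a + (-0.51807)·b = (0.4882 - 0.621i)
new amp(|11⟩) = (0.51807)·a + (-0.855338)·b = (-0.04584 + 0.05823i)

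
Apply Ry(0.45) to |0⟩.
0.9748|0⟩ + 0.2231|1⟩

Ry(0.45) = [[cos(θ/2), −sin(θ/2)], [sin(θ/2), cos(θ/2)]]; θ = 0.45, cos(θ/2) ≈ 0.974794, sin(θ/2) ≈ 0.223106.
With a = amp(|0⟩) = 1 and b = amp(|1⟩) = 0:
new amp(|0⟩) = (0.974794)·a + (-0.223106)·b = 0.9748
new amp(|1⟩) = (0.223106)·a + (0.974794)·b = 0.2231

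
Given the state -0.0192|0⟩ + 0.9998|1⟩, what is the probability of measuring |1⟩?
0.9996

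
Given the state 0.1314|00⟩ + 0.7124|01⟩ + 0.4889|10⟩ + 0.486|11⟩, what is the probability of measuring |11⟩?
0.2362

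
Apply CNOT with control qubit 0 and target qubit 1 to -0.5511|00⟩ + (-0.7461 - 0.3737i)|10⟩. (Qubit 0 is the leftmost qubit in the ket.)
-0.5511|00⟩ + (-0.7461 - 0.3737i)|11⟩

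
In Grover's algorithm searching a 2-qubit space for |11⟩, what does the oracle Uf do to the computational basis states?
Uf|x⟩ = -|x⟩ if x = 11, else |x⟩ (phase flip on target)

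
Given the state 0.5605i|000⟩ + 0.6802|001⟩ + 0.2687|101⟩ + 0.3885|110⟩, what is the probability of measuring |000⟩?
0.3142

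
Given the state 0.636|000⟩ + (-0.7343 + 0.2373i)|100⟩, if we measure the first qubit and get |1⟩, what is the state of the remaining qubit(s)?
(-0.9515 + 0.3075i)|00⟩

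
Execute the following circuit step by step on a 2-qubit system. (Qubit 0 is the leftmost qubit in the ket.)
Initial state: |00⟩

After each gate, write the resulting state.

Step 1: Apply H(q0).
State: 1/√2|00⟩ + 1/√2|10⟩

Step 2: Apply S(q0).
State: 1/√2|00⟩ + (1/√2)i|10⟩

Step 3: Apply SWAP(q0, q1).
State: 1/√2|00⟩ + (1/√2)i|01⟩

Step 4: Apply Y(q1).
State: 1/√2|00⟩ + (1/√2)i|01⟩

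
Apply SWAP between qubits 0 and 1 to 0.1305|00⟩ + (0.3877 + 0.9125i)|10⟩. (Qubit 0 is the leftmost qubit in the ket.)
0.1305|00⟩ + (0.3877 + 0.9125i)|01⟩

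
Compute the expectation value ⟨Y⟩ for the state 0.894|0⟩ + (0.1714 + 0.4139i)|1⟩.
0.7401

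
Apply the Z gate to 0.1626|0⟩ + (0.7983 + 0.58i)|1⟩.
0.1626|0⟩ + (-0.7983 - 0.58i)|1⟩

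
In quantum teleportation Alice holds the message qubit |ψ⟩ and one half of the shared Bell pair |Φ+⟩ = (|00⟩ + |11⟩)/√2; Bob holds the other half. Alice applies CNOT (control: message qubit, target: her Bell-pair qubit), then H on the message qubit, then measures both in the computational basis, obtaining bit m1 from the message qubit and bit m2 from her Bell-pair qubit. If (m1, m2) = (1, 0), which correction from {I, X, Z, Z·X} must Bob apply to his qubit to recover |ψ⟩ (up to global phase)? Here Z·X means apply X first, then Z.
Z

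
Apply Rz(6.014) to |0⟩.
(-0.991 - 0.1342i)|0⟩

Rz(6.014) = [[e^(−iθ/2), 0], [0, e^(iθ/2)]] with e^(±iθ/2) = cos(θ/2) ± i·sin(θ/2); θ = 6.014, cos(θ/2) ≈ -0.990956, sin(θ/2) ≈ 0.134187.
With a = amp(|0⟩) = 1 and b = amp(|1⟩) = 0:
new amp(|0⟩) = (-0.990956 - 0.134187i)·a = (-0.991 - 0.1342i)
new amp(|1⟩) = (-0.990956 + 0.134187i)·b = 0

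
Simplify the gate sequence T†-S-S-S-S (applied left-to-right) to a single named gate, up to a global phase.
T†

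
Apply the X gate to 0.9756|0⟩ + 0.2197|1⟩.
0.2197|0⟩ + 0.9756|1⟩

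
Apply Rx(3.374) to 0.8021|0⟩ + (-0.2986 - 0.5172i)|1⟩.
(-0.6067 + 0.2966i)|0⟩ + (0.03462 - 0.7367i)|1⟩

Rx(3.374) = [[cos(θ/2), −i·sin(θ/2)], [−i·sin(θ/2), cos(θ/2)]]; θ = 3.374, cos(θ/2) ≈ -0.115942, sin(θ/2) ≈ 0.993256.
With a = amp(|0⟩) = 0.8021 and b = amp(|1⟩) = (-0.2986 - 0.5172i):
new amp(|0⟩) = (-0.115942)·a + (-0.993256i)·b = (-0.6067 + 0.2966i)
new amp(|1⟩) = (-0.993256i)·a + (-0.115942)·b = (0.03462 - 0.7367i)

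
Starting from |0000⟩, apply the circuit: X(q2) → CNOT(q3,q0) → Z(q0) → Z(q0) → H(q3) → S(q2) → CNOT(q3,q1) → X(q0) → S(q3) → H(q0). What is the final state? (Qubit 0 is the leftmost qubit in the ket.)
(1/2)i|0010⟩ - 1/2|0111⟩ - (1/2)i|1010⟩ + 1/2|1111⟩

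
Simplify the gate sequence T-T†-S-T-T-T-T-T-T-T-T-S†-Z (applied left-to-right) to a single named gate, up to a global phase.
Z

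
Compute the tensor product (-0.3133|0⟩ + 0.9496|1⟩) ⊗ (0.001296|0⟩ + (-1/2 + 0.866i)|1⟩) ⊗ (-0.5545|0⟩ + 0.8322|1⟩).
0.0002251|000⟩ - 0.0003379|001⟩ + (-0.08686 + 0.1504i)|010⟩ + (0.1304 - 0.2258i)|011⟩ - 0.0006824|100⟩ + 0.001024|101⟩ + (0.2633 - 0.456i)|110⟩ + (-0.3951 + 0.6844i)|111⟩

amp(|b₁b₂…⟩) = product of the factor amplitudes for bits b₁, b₂, …; only kets whose every factor amplitude is nonzero survive.
|000⟩: (-0.3133)(0.001296)(-0.5545) = 0.0002251
|001⟩: (-0.3133)(0.001296)(0.8322) = -0.0003379
|010⟩: (-0.3133)(-1/2 + 0.866i)(-0.5545) = (-0.08686 + 0.1504i)
|011⟩: (-0.3133)(-1/2 + 0.866i)(0.8322) = (0.1304 - 0.2258i)
|100⟩: (0.9496)(0.001296)(-0.5545) = -0.0006824
|101⟩: (0.9496)(0.001296)(0.8322) = 0.001024
|110⟩: (0.9496)(-1/2 + 0.866i)(-0.5545) = (0.2633 - 0.456i)
|111⟩: (0.9496)(-1/2 + 0.866i)(0.8322) = (-0.3951 + 0.6844i)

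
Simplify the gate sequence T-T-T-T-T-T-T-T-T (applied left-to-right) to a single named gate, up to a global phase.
T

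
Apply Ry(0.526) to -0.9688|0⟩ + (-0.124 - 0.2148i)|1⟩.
(-0.9032 + 0.05584i)|0⟩ + (-0.3716 - 0.2074i)|1⟩

Ry(0.526) = [[cos(θ/2), −sin(θ/2)], [sin(θ/2), cos(θ/2)]]; θ = 0.526, cos(θ/2) ≈ 0.965614, sin(θ/2) ≈ 0.259979.
With a = amp(|0⟩) = -0.9688 and b = amp(|1⟩) = (-0.124 - 0.2148i):
new amp(|0⟩) = (0.965614)·a + (-0.259979)·b = (-0.9032 + 0.05584i)
new amp(|1⟩) = (0.259979)·a + (0.965614)·b = (-0.3716 - 0.2074i)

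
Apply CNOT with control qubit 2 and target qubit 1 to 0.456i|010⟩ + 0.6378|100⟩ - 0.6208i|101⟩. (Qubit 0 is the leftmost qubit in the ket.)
0.456i|010⟩ + 0.6378|100⟩ - 0.6208i|111⟩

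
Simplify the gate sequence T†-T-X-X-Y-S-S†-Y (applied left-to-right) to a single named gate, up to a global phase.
I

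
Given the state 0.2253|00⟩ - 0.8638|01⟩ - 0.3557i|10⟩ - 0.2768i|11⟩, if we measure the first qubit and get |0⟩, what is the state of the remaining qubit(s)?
0.2524|0⟩ - 0.9676|1⟩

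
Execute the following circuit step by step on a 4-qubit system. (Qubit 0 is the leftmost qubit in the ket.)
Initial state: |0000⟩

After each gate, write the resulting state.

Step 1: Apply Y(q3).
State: i|0001⟩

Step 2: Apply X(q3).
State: i|0000⟩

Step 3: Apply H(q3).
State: (1/√2)i|0000⟩ + (1/√2)i|0001⟩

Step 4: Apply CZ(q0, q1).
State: (1/√2)i|0000⟩ + (1/√2)i|0001⟩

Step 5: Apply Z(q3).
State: (1/√2)i|0000⟩ - (1/√2)i|0001⟩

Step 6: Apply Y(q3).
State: -1/√2|0000⟩ - 1/√2|0001⟩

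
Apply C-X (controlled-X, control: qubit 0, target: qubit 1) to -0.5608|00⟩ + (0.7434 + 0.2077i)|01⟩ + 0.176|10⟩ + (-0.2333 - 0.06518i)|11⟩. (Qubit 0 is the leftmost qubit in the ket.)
-0.5608|00⟩ + (0.7434 + 0.2077i)|01⟩ + (-0.2333 - 0.06518i)|10⟩ + 0.176|11⟩

C-X leaves the control-|0⟩ kets |00⟩, |01⟩ unchanged and applies X to qubit 1 on the control-|1⟩ pair (|10⟩, |11⟩).
X = [[0, 1], [1, 0]].
With a = amp(|10⟩) = 0.176 and b = amp(|11⟩) = (-0.2333 - 0.06518i):
new amp(|10⟩) = (1)·b = (-0.2333 - 0.06518i)
new amp(|11⟩) = (1)·a = 0.176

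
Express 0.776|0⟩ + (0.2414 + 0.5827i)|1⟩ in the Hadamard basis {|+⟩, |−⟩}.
(0.7194 + 0.412i)|+⟩ + (0.378 - 0.412i)|−⟩

With |ψ⟩ = α|0⟩ + β|1⟩, the Hadamard-basis coefficients are ⟨+|ψ⟩ = (α + β)/√2 and ⟨−|ψ⟩ = (α − β)/√2.
Here α = 0.776, β = (0.2414 + 0.5827i): (α + β)/√2 = (0.7194 + 0.412i), (α − β)/√2 = (0.378 - 0.412i).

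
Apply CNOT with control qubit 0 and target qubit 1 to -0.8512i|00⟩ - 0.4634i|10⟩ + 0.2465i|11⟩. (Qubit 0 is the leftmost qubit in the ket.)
-0.8512i|00⟩ + 0.2465i|10⟩ - 0.4634i|11⟩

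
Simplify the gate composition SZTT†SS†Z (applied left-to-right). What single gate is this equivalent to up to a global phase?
S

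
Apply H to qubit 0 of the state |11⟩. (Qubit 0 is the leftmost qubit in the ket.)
1/√2|01⟩ - 1/√2|11⟩

H on qubit 0 mixes each pair of kets that differ only in qubit 0: amplitudes (a, b) of (|…0…⟩, |…1…⟩) become ((a + b)/√2, (a − b)/√2). Kets absent from the input have amplitude 0.
(|01⟩, |11⟩): (a, b) = (0, 1) → (1/√2, -1/√2)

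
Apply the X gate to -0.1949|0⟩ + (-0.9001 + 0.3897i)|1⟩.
(-0.9001 + 0.3897i)|0⟩ - 0.1949|1⟩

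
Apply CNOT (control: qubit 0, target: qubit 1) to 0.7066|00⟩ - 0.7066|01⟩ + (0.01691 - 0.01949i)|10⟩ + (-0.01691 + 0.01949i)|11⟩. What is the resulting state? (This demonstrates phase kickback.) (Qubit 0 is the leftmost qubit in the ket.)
0.7066|00⟩ - 0.7066|01⟩ + (-0.01691 + 0.01949i)|10⟩ + (0.01691 - 0.01949i)|11⟩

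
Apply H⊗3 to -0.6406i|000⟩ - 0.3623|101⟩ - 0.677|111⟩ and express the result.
(-0.3674 - 0.2265i)|000⟩ + (0.3674 - 0.2265i)|001⟩ + (0.1113 - 0.2265i)|010⟩ + (-0.1113 - 0.2265i)|011⟩ + (0.3674 - 0.2265i)|100⟩ + (-0.3674 - 0.2265i)|101⟩ + (-0.1113 - 0.2265i)|110⟩ + (0.1113 - 0.2265i)|111⟩

H⊗3 gives amp(|y⟩) = (1/2√2) Σ_x (−1)^(x·y) amp(|x⟩), where x·y is the number of positions in which both x and y have a 1.
|000⟩: (-0.6406i - 0.3623 - 0.677)/(2√2) = (-0.3674 - 0.2265i)
|001⟩: (-0.6406i + 0.3623 + 0.677)/(2√2) = (0.3674 - 0.2265i)
|010⟩: (-0.6406i - 0.3623 + 0.677)/(2√2) = (0.1113 - 0.2265i)
|011⟩: (-0.6406i + 0.3623 - 0.677)/(2√2) = (-0.1113 - 0.2265i)
|100⟩: (-0.6406i + 0.3623 + 0.677)/(2√2) = (0.3674 - 0.2265i)
|101⟩: (-0.6406i - 0.3623 - 0.677)/(2√2) = (-0.3674 - 0.2265i)
|110⟩: (-0.6406i + 0.3623 - 0.677)/(2√2) = (-0.1113 - 0.2265i)
|111⟩: (-0.6406i - 0.3623 + 0.677)/(2√2) = (0.1113 - 0.2265i)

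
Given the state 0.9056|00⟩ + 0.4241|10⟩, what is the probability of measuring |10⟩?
0.1799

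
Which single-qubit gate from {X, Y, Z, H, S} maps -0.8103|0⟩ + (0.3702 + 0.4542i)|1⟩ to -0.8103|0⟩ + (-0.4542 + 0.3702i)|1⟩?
S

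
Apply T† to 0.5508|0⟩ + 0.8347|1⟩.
0.5508|0⟩ + (0.5902 - 0.5902i)|1⟩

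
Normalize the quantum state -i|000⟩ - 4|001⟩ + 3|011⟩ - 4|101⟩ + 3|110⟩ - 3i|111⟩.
-0.1291i|000⟩ - 0.5164|001⟩ + 0.3873|011⟩ - 0.5164|101⟩ + 0.3873|110⟩ - 0.3873i|111⟩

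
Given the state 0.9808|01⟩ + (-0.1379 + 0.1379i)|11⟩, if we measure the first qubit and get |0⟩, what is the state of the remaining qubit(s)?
|1⟩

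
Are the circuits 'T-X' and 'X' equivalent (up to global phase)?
No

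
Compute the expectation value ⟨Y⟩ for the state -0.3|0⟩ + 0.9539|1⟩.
0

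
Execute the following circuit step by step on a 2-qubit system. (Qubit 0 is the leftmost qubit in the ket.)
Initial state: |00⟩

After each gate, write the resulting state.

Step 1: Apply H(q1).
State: 1/√2|00⟩ + 1/√2|01⟩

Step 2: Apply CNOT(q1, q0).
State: 1/√2|00⟩ + 1/√2|11⟩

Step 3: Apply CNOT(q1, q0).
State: 1/√2|00⟩ + 1/√2|01⟩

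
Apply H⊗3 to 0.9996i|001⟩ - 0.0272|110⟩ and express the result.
(-0.009617 + 0.3534i)|000⟩ + (-0.009617 - 0.3534i)|001⟩ + (0.009617 + 0.3534i)|010⟩ + (0.009617 - 0.3534i)|011⟩ + (0.009617 + 0.3534i)|100⟩ + (0.009617 - 0.3534i)|101⟩ + (-0.009617 + 0.3534i)|110⟩ + (-0.009617 - 0.3534i)|111⟩

H⊗3 gives amp(|y⟩) = (1/2√2) Σ_x (−1)^(x·y) amp(|x⟩), where x·y is the number of positions in which both x and y have a 1.
|000⟩: (0.9996i - 0.0272)/(2√2) = (-0.009617 + 0.3534i)
|001⟩: (-0.9996i - 0.0272)/(2√2) = (-0.009617 - 0.3534i)
|010⟩: (0.9996i + 0.0272)/(2√2) = (0.009617 + 0.3534i)
|011⟩: (-0.9996i + 0.0272)/(2√2) = (0.009617 - 0.3534i)
|100⟩: (0.9996i + 0.0272)/(2√2) = (0.009617 + 0.3534i)
|101⟩: (-0.9996i + 0.0272)/(2√2) = (0.009617 - 0.3534i)
|110⟩: (0.9996i - 0.0272)/(2√2) = (-0.009617 + 0.3534i)
|111⟩: (-0.9996i - 0.0272)/(2√2) = (-0.009617 - 0.3534i)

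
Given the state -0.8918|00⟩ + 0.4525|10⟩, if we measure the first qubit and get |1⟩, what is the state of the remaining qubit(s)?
|0⟩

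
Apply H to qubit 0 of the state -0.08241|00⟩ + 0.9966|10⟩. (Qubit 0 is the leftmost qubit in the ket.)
0.6464|00⟩ - 0.763|10⟩

H on qubit 0 mixes each pair of kets that differ only in qubit 0: amplitudes (a, b) of (|…0…⟩, |…1…⟩) become ((a + b)/√2, (a − b)/√2). Kets absent from the input have amplitude 0.
(|00⟩, |10⟩): (a, b) = (-0.08241, 0.9966) → (0.6464, -0.763)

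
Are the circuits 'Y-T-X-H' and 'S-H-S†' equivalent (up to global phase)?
No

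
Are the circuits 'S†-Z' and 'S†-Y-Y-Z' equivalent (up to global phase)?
Yes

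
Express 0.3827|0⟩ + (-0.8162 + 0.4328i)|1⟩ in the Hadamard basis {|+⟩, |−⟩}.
(-0.3065 + 0.306i)|+⟩ + (0.8478 - 0.306i)|−⟩

With |ψ⟩ = α|0⟩ + β|1⟩, the Hadamard-basis coefficients are ⟨+|ψ⟩ = (α + β)/√2 and ⟨−|ψ⟩ = (α − β)/√2.
Here α = 0.3827, β = (-0.8162 + 0.4328i): (α + β)/√2 = (-0.3065 + 0.306i), (α − β)/√2 = (0.8478 - 0.306i).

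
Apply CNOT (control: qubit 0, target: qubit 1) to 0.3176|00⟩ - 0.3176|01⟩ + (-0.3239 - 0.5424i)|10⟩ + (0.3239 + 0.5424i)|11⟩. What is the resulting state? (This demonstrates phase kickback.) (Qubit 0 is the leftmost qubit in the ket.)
0.3176|00⟩ - 0.3176|01⟩ + (0.3239 + 0.5424i)|10⟩ + (-0.3239 - 0.5424i)|11⟩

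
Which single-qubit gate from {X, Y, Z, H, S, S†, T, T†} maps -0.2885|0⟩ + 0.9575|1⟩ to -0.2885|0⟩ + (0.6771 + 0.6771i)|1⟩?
T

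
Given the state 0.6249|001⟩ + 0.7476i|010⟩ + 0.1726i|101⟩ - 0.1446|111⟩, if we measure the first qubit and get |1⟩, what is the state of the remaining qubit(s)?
0.7665i|01⟩ - 0.6422|11⟩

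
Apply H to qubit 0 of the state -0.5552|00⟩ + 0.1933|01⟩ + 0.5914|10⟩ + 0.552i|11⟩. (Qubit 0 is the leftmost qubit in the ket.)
0.0256|00⟩ + (0.1367 + 0.3903i)|01⟩ - 0.8108|10⟩ + (0.1367 - 0.3903i)|11⟩

H on qubit 0 mixes each pair of kets that differ only in qubit 0: amplitudes (a, b) of (|…0…⟩, |…1…⟩) become ((a + b)/√2, (a − b)/√2). Kets absent from the input have amplitude 0.
(|00⟩, |10⟩): (a, b) = (-0.5552, 0.5914) → (0.0256, -0.8108)
(|01⟩, |11⟩): (a, b) = (0.1933, 0.552i) → ((0.1367 + 0.3903i), (0.1367 - 0.3903i))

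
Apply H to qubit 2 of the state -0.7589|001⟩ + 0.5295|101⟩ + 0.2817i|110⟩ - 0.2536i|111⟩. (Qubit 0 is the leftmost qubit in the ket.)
-0.5366|000⟩ + 0.5366|001⟩ + 0.3744|100⟩ - 0.3744|101⟩ + 0.01987i|110⟩ + 0.3785i|111⟩

H on qubit 2 mixes each pair of kets that differ only in qubit 2: amplitudes (a, b) of (|…0…⟩, |…1…⟩) become ((a + b)/√2, (a − b)/√2). Kets absent from the input have amplitude 0.
(|000⟩, |001⟩): (a, b) = (0, -0.7589) → (-0.5366, 0.5366)
(|100⟩, |101⟩): (a, b) = (0, 0.5295) → (0.3744, -0.3744)
(|110⟩, |111⟩): (a, b) = (0.2817i, -0.2536i) → (0.01987i, 0.3785i)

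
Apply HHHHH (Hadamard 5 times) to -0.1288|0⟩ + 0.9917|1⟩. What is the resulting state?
0.6102|0⟩ - 0.7923|1⟩

H² = I, so H^5 = H: a single Hadamard. With (a, b) = (-0.1288, 0.9917), H gives ((a + b)/√2, (a − b)/√2) = (0.6102, -0.7923).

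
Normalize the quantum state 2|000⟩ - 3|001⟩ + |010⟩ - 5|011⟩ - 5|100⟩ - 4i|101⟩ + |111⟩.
0.2222|000⟩ - 0.3333|001⟩ + 0.1111|010⟩ - 0.5556|011⟩ - 0.5556|100⟩ - 0.4444i|101⟩ + 0.1111|111⟩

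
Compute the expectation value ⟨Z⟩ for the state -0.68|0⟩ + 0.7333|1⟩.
-0.07533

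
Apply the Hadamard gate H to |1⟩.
1/√2|0⟩ - 1/√2|1⟩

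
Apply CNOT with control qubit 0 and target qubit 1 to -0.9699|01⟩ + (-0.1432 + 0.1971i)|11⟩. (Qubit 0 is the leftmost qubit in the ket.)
-0.9699|01⟩ + (-0.1432 + 0.1971i)|10⟩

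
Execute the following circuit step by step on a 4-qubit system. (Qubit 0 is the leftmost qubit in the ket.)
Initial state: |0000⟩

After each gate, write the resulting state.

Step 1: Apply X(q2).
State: |0010⟩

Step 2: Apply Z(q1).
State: |0010⟩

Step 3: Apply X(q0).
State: |1010⟩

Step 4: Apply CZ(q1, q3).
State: |1010⟩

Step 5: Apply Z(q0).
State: -|1010⟩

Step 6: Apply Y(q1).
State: -i|1110⟩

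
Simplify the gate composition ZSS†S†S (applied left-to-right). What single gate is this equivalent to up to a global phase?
Z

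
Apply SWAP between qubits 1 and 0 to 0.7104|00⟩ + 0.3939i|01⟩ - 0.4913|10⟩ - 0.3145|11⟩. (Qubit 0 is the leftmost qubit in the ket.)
0.7104|00⟩ - 0.4913|01⟩ + 0.3939i|10⟩ - 0.3145|11⟩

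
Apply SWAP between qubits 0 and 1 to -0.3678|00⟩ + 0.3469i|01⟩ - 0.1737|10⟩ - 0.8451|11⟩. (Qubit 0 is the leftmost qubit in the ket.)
-0.3678|00⟩ - 0.1737|01⟩ + 0.3469i|10⟩ - 0.8451|11⟩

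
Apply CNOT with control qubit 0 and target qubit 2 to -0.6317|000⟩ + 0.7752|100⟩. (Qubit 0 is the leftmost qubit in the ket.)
-0.6317|000⟩ + 0.7752|101⟩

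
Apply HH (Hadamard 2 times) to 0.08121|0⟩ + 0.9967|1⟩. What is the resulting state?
0.08121|0⟩ + 0.9967|1⟩

H² = I, so an even number of Hadamards cancels: H^2 = I and the state is unchanged.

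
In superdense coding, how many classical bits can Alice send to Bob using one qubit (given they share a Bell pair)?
2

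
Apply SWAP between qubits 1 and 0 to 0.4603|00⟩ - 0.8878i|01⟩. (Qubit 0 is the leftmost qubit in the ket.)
0.4603|00⟩ - 0.8878i|10⟩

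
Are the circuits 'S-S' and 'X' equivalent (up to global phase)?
No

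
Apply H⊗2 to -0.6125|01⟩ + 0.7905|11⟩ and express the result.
0.089|00⟩ - 0.089|01⟩ - 0.7015|10⟩ + 0.7015|11⟩

H⊗2 gives amp(|y⟩) = (1/2) Σ_x (−1)^(x·y) amp(|x⟩), where x·y is the number of positions in which both x and y have a 1.
|00⟩: (-0.6125 + 0.7905)/2 = 0.089
|01⟩: (0.6125 - 0.7905)/2 = -0.089
|10⟩: (-0.6125 - 0.7905)/2 = -0.7015
|11⟩: (0.6125 + 0.7905)/2 = 0.7015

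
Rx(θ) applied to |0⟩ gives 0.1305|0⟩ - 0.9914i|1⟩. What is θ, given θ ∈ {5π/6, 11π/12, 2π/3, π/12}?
11π/12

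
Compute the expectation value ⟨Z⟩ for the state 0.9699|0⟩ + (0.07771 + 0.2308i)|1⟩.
0.8814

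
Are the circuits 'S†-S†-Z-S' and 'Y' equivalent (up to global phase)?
No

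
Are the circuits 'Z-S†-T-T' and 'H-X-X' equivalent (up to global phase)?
No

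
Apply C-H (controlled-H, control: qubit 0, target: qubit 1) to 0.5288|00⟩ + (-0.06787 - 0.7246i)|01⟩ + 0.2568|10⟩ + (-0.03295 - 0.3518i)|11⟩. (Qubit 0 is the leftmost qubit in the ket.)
0.5288|00⟩ + (-0.06787 - 0.7246i)|01⟩ + (0.1583 - 0.2488i)|10⟩ + (0.2049 + 0.2488i)|11⟩

C-H leaves the control-|0⟩ kets |00⟩, |01⟩ unchanged and applies H to qubit 1 on the control-|1⟩ pair (|10⟩, |11⟩).
H = [[1/√2, 1/√2], [1/√2, -1/√2]].
With a = amp(|10⟩) = 0.2568 and b = amp(|11⟩) = (-0.03295 - 0.3518i):
new amp(|10⟩) = (1/√2)·a + (1/√2)·b = (0.1583 - 0.2488i)
new amp(|11⟩) = (1/√2)·a + (-1/√2)·b = (0.2049 + 0.2488i)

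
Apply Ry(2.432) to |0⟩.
0.3474|0⟩ + 0.9377|1⟩

Ry(2.432) = [[cos(θ/2), −sin(θ/2)], [sin(θ/2), cos(θ/2)]]; θ = 2.432, cos(θ/2) ≈ 0.347399, sin(θ/2) ≈ 0.937717.
With a = amp(|0⟩) = 1 and b = amp(|1⟩) = 0:
new amp(|0⟩) = (0.347399)·a + (-0.937717)·b = 0.3474
new amp(|1⟩) = (0.937717)·a + (0.347399)·b = 0.9377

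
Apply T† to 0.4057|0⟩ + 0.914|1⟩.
0.4057|0⟩ + (0.6463 - 0.6463i)|1⟩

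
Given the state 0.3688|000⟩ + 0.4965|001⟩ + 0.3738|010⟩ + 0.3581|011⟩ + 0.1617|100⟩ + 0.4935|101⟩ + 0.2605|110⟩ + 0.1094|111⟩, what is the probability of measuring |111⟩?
0.01197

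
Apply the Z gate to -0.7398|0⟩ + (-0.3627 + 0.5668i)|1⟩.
-0.7398|0⟩ + (0.3627 - 0.5668i)|1⟩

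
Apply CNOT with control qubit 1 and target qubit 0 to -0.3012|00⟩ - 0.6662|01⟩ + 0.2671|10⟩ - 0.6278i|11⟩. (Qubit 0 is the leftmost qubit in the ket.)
-0.3012|00⟩ - 0.6278i|01⟩ + 0.2671|10⟩ - 0.6662|11⟩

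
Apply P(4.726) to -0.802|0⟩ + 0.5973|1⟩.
-0.802|0⟩ + (0.00813 - 0.5972i)|1⟩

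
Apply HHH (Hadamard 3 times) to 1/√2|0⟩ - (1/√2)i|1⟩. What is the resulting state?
(1/2 - (1/2)i)|0⟩ + (1/2 + (1/2)i)|1⟩

H² = I, so H^3 = H: a single Hadamard. With (a, b) = (1/√2, -(1/√2)i), H gives ((a + b)/√2, (a − b)/√2) = ((1/2 - (1/2)i), (1/2 + (1/2)i)).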